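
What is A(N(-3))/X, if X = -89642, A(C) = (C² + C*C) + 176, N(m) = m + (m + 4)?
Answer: -92/44821 ≈ -0.0020526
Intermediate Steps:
N(m) = 4 + 2*m (N(m) = m + (4 + m) = 4 + 2*m)
A(C) = 176 + 2*C² (A(C) = (C² + C²) + 176 = 2*C² + 176 = 176 + 2*C²)
A(N(-3))/X = (176 + 2*(4 + 2*(-3))²)/(-89642) = (176 + 2*(4 - 6)²)*(-1/89642) = (176 + 2*(-2)²)*(-1/89642) = (176 + 2*4)*(-1/89642) = (176 + 8)*(-1/89642) = 184*(-1/89642) = -92/44821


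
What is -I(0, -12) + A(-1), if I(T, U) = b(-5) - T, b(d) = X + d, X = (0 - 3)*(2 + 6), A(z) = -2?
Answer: 27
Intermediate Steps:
X = -24 (X = -3*8 = -24)
b(d) = -24 + d
I(T, U) = -29 - T (I(T, U) = (-24 - 5) - T = -29 - T)
-I(0, -12) + A(-1) = -(-29 - 1*0) - 2 = -(-29 + 0) - 2 = -1*(-29) - 2 = 29 - 2 = 27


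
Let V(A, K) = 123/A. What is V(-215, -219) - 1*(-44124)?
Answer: 9486537/215 ≈ 44123.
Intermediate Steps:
V(-215, -219) - 1*(-44124) = 123/(-215) - 1*(-44124) = 123*(-1/215) + 44124 = -123/215 + 44124 = 9486537/215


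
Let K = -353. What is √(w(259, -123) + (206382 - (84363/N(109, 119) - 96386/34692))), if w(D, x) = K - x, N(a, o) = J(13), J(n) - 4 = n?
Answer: √357035739991446/42126 ≈ 448.54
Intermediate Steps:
J(n) = 4 + n
N(a, o) = 17 (N(a, o) = 4 + 13 = 17)
w(D, x) = -353 - x
√(w(259, -123) + (206382 - (84363/N(109, 119) - 96386/34692))) = √((-353 - 1*(-123)) + (206382 - (84363/17 - 96386/34692))) = √((-353 + 123) + (206382 - (84363*(1/17) - 96386*1/34692))) = √(-230 + (206382 - (84363/17 - 48193/17346))) = √(-230 + (206382 - 1*1462541317/294882)) = √(-230 + (206382 - 1462541317/294882)) = √(-230 + 59395795607/294882) = √(59327972747/294882) = √357035739991446/42126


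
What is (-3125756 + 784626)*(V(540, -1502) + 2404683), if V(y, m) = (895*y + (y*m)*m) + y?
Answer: -2858825675891790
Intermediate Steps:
V(y, m) = 896*y + y*m² (V(y, m) = (895*y + (m*y)*m) + y = (895*y + y*m²) + y = 896*y + y*m²)
(-3125756 + 784626)*(V(540, -1502) + 2404683) = (-3125756 + 784626)*(540*(896 + (-1502)²) + 2404683) = -2341130*(540*(896 + 2256004) + 2404683) = -2341130*(540*2256900 + 2404683) = -2341130*(1218726000 + 2404683) = -2341130*1221130683 = -2858825675891790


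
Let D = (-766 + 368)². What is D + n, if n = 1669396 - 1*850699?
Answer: 977101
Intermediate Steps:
n = 818697 (n = 1669396 - 850699 = 818697)
D = 158404 (D = (-398)² = 158404)
D + n = 158404 + 818697 = 977101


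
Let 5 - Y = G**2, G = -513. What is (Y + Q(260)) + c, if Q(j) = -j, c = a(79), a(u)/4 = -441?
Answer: -265188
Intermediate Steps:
a(u) = -1764 (a(u) = 4*(-441) = -1764)
c = -1764
Y = -263164 (Y = 5 - 1*(-513)**2 = 5 - 1*263169 = 5 - 263169 = -263164)
(Y + Q(260)) + c = (-263164 - 1*260) - 1764 = (-263164 - 260) - 1764 = -263424 - 1764 = -265188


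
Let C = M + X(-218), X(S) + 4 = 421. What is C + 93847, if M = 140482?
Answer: 234746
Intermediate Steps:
X(S) = 417 (X(S) = -4 + 421 = 417)
C = 140899 (C = 140482 + 417 = 140899)
C + 93847 = 140899 + 93847 = 234746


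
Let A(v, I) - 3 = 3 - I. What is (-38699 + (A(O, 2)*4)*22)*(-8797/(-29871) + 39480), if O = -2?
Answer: -45223225935319/29871 ≈ -1.5140e+9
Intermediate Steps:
A(v, I) = 6 - I (A(v, I) = 3 + (3 - I) = 6 - I)
(-38699 + (A(O, 2)*4)*22)*(-8797/(-29871) + 39480) = (-38699 + ((6 - 1*2)*4)*22)*(-8797/(-29871) + 39480) = (-38699 + ((6 - 2)*4)*22)*(-8797*(-1/29871) + 39480) = (-38699 + (4*4)*22)*(8797/29871 + 39480) = (-38699 + 16*22)*(1179315877/29871) = (-38699 + 352)*(1179315877/29871) = -38347*1179315877/29871 = -45223225935319/29871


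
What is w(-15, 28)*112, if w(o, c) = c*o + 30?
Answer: -43680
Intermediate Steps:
w(o, c) = 30 + c*o
w(-15, 28)*112 = (30 + 28*(-15))*112 = (30 - 420)*112 = -390*112 = -43680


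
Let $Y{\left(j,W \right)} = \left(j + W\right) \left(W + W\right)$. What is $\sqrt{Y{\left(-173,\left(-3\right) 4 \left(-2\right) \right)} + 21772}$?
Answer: $2 \sqrt{3655} \approx 120.91$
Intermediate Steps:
$Y{\left(j,W \right)} = 2 W \left(W + j\right)$ ($Y{\left(j,W \right)} = \left(W + j\right) 2 W = 2 W \left(W + j\right)$)
$\sqrt{Y{\left(-173,\left(-3\right) 4 \left(-2\right) \right)} + 21772} = \sqrt{2 \left(-3\right) 4 \left(-2\right) \left(\left(-3\right) 4 \left(-2\right) - 173\right) + 21772} = \sqrt{2 \left(\left(-12\right) \left(-2\right)\right) \left(\left(-12\right) \left(-2\right) - 173\right) + 21772} = \sqrt{2 \cdot 24 \left(24 - 173\right) + 21772} = \sqrt{2 \cdot 24 \left(-149\right) + 21772} = \sqrt{-7152 + 21772} = \sqrt{14620} = 2 \sqrt{3655}$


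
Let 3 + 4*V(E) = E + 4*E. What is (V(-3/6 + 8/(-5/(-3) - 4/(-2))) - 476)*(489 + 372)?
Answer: -35963109/88 ≈ -4.0867e+5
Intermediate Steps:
V(E) = -¾ + 5*E/4 (V(E) = -¾ + (E + 4*E)/4 = -¾ + (5*E)/4 = -¾ + 5*E/4)
(V(-3/6 + 8/(-5/(-3) - 4/(-2))) - 476)*(489 + 372) = ((-¾ + 5*(-3/6 + 8/(-5/(-3) - 4/(-2)))/4) - 476)*(489 + 372) = ((-¾ + 5*(-3*⅙ + 8/(-5*(-⅓) - 4*(-½)))/4) - 476)*861 = ((-¾ + 5*(-½ + 8/(5/3 + 2))/4) - 476)*861 = ((-¾ + 5*(-½ + 8/(11/3))/4) - 476)*861 = ((-¾ + 5*(-½ + 8*(3/11))/4) - 476)*861 = ((-¾ + 5*(-½ + 24/11)/4) - 476)*861 = ((-¾ + (5/4)*(37/22)) - 476)*861 = ((-¾ + 185/88) - 476)*861 = (119/88 - 476)*861 = -41769/88*861 = -35963109/88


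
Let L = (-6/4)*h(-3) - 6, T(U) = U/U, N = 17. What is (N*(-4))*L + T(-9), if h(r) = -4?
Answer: 1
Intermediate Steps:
T(U) = 1
L = 0 (L = -6/4*(-4) - 6 = -6*1/4*(-4) - 6 = -3/2*(-4) - 6 = 6 - 6 = 0)
(N*(-4))*L + T(-9) = (17*(-4))*0 + 1 = -68*0 + 1 = 0 + 1 = 1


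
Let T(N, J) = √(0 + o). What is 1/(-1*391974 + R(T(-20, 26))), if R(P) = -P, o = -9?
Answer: -130658/51214538895 + I/51214538895 ≈ -2.5512e-6 + 1.9526e-11*I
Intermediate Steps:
T(N, J) = 3*I (T(N, J) = √(0 - 9) = √(-9) = 3*I)
1/(-1*391974 + R(T(-20, 26))) = 1/(-1*391974 - 3*I) = 1/(-391974 - 3*I) = (-391974 + 3*I)/153643616685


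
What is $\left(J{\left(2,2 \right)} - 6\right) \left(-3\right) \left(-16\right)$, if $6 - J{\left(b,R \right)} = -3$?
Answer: $144$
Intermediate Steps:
$J{\left(b,R \right)} = 9$ ($J{\left(b,R \right)} = 6 - -3 = 6 + 3 = 9$)
$\left(J{\left(2,2 \right)} - 6\right) \left(-3\right) \left(-16\right) = \left(9 - 6\right) \left(-3\right) \left(-16\right) = 3 \left(-3\right) \left(-16\right) = \left(-9\right) \left(-16\right) = 144$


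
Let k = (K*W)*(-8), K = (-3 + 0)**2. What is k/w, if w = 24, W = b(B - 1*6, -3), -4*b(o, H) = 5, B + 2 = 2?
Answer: 15/4 ≈ 3.7500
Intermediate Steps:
B = 0 (B = -2 + 2 = 0)
K = 9 (K = (-3)**2 = 9)
b(o, H) = -5/4 (b(o, H) = -1/4*5 = -5/4)
W = -5/4 ≈ -1.2500
k = 90 (k = (9*(-5/4))*(-8) = -45/4*(-8) = 90)
k/w = 90/24 = 90*(1/24) = 15/4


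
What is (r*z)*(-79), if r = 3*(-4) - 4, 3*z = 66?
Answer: 27808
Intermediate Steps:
z = 22 (z = (⅓)*66 = 22)
r = -16 (r = -12 - 4 = -16)
(r*z)*(-79) = -16*22*(-79) = -352*(-79) = 27808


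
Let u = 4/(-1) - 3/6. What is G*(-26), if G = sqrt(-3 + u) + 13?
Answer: -338 - 13*I*sqrt(30) ≈ -338.0 - 71.204*I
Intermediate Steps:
u = -9/2 (u = 4*(-1) - 3*1/6 = -4 - 1/2 = -9/2 ≈ -4.5000)
G = 13 + I*sqrt(30)/2 (G = sqrt(-3 - 9/2) + 13 = sqrt(-15/2) + 13 = I*sqrt(30)/2 + 13 = 13 + I*sqrt(30)/2 ≈ 13.0 + 2.7386*I)
G*(-26) = (13 + I*sqrt(30)/2)*(-26) = -338 - 13*I*sqrt(30)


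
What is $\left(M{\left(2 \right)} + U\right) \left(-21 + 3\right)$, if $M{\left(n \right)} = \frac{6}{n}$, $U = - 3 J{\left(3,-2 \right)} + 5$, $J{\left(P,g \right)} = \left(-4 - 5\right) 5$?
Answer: $-2574$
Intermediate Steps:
$J{\left(P,g \right)} = -45$ ($J{\left(P,g \right)} = \left(-9\right) 5 = -45$)
$U = 140$ ($U = \left(-3\right) \left(-45\right) + 5 = 135 + 5 = 140$)
$\left(M{\left(2 \right)} + U\right) \left(-21 + 3\right) = \left(\frac{6}{2} + 140\right) \left(-21 + 3\right) = \left(6 \cdot \frac{1}{2} + 140\right) \left(-18\right) = \left(3 + 140\right) \left(-18\right) = 143 \left(-18\right) = -2574$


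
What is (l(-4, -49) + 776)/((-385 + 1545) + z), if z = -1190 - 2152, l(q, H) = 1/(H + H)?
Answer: -76047/213836 ≈ -0.35563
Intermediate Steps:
l(q, H) = 1/(2*H)
z = -3342
(l(-4, -49) + 776)/((-385 + 1545) + z) = ((1/2)/(-49) + 776)/((-385 + 1545) - 3342) = ((1/2)*(-1/49) + 776)/(1160 - 3342) = (-1/98 + 776)/(-2182) = (76047/98)*(-1/2182) = -76047/213836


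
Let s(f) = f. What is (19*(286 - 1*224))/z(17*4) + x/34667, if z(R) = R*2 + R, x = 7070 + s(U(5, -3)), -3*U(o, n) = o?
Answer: 7046611/1178678 ≈ 5.9784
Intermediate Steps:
U(o, n) = -o/3
x = 21205/3 (x = 7070 - ⅓*5 = 7070 - 5/3 = 21205/3 ≈ 7068.3)
z(R) = 3*R (z(R) = 2*R + R = 3*R)
(19*(286 - 1*224))/z(17*4) + x/34667 = (19*(286 - 1*224))/((3*(17*4))) + (21205/3)/34667 = (19*(286 - 224))/((3*68)) + (21205/3)*(1/34667) = (19*62)/204 + 21205/104001 = 1178*(1/204) + 21205/104001 = 589/102 + 21205/104001 = 7046611/1178678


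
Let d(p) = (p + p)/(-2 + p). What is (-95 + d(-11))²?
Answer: 1471369/169 ≈ 8706.3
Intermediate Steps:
d(p) = 2*p/(-2 + p) (d(p) = (2*p)/(-2 + p) = 2*p/(-2 + p))
(-95 + d(-11))² = (-95 + 2*(-11)/(-2 - 11))² = (-95 + 2*(-11)/(-13))² = (-95 + 2*(-11)*(-1/13))² = (-95 + 22/13)² = (-1213/13)² = 1471369/169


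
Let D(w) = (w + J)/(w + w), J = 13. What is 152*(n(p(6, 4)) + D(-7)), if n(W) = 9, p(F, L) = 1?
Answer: 9120/7 ≈ 1302.9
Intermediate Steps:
D(w) = (13 + w)/(2*w) (D(w) = (w + 13)/(w + w) = (13 + w)/((2*w)) = (13 + w)*(1/(2*w)) = (13 + w)/(2*w))
152*(n(p(6, 4)) + D(-7)) = 152*(9 + (½)*(13 - 7)/(-7)) = 152*(9 + (½)*(-⅐)*6) = 152*(9 - 3/7) = 152*(60/7) = 9120/7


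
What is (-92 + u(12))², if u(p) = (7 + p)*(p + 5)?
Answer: 53361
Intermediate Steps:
u(p) = (5 + p)*(7 + p) (u(p) = (7 + p)*(5 + p) = (5 + p)*(7 + p))
(-92 + u(12))² = (-92 + (35 + 12² + 12*12))² = (-92 + (35 + 144 + 144))² = (-92 + 323)² = 231² = 53361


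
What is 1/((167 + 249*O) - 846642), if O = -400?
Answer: -1/946075 ≈ -1.0570e-6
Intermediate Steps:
1/((167 + 249*O) - 846642) = 1/((167 + 249*(-400)) - 846642) = 1/((167 - 99600) - 846642) = 1/(-99433 - 846642) = 1/(-946075) = -1/946075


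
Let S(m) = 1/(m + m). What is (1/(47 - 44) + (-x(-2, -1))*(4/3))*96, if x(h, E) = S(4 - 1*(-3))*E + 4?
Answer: -3296/7 ≈ -470.86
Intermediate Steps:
S(m) = 1/(2*m)
x(h, E) = 4 + E/14 (x(h, E) = (1/(2*(4 - 1*(-3))))*E + 4 = (1/(2*(4 + 3)))*E + 4 = ((½)/7)*E + 4 = ((½)*(⅐))*E + 4 = E/14 + 4 = 4 + E/14)
(1/(47 - 44) + (-x(-2, -1))*(4/3))*96 = (1/(47 - 44) + (-(4 + (1/14)*(-1)))*(4/3))*96 = (1/3 + (-(4 - 1/14))*(4*(⅓)))*96 = (⅓ - 1*55/14*(4/3))*96 = (⅓ - 55/14*4/3)*96 = (⅓ - 110/21)*96 = -103/21*96 = -3296/7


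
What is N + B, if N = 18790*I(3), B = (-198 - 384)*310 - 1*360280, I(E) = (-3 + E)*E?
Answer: -540700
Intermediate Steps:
I(E) = E*(-3 + E)
B = -540700 (B = -582*310 - 360280 = -180420 - 360280 = -540700)
N = 0 (N = 18790*(3*(-3 + 3)) = 18790*(3*0) = 18790*0 = 0)
N + B = 0 - 540700 = -540700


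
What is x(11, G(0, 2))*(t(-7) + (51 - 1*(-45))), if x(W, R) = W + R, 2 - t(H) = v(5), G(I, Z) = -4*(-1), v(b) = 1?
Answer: 1455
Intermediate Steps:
G(I, Z) = 4
t(H) = 1 (t(H) = 2 - 1*1 = 2 - 1 = 1)
x(W, R) = R + W
x(11, G(0, 2))*(t(-7) + (51 - 1*(-45))) = (4 + 11)*(1 + (51 - 1*(-45))) = 15*(1 + (51 + 45)) = 15*(1 + 96) = 15*97 = 1455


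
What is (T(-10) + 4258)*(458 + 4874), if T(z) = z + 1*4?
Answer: 22671664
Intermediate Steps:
T(z) = 4 + z (T(z) = z + 4 = 4 + z)
(T(-10) + 4258)*(458 + 4874) = ((4 - 10) + 4258)*(458 + 4874) = (-6 + 4258)*5332 = 4252*5332 = 22671664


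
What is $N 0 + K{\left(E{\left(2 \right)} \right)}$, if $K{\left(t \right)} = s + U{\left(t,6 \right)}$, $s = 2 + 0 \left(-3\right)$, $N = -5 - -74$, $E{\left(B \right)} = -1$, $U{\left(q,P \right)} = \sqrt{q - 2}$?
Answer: $2 + i \sqrt{3} \approx 2.0 + 1.732 i$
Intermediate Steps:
$U{\left(q,P \right)} = \sqrt{-2 + q}$
$N = 69$ ($N = -5 + 74 = 69$)
$s = 2$ ($s = 2 + 0 = 2$)
$K{\left(t \right)} = 2 + \sqrt{-2 + t}$
$N 0 + K{\left(E{\left(2 \right)} \right)} = 69 \cdot 0 + \left(2 + \sqrt{-2 - 1}\right) = 0 + \left(2 + \sqrt{-3}\right) = 0 + \left(2 + i \sqrt{3}\right) = 2 + i \sqrt{3}$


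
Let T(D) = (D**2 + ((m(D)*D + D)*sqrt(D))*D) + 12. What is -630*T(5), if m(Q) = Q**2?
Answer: -23310 - 409500*sqrt(5) ≈ -9.3898e+5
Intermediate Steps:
T(D) = 12 + D**2 + D**(3/2)*(D + D**3) (T(D) = (D**2 + ((D**2*D + D)*sqrt(D))*D) + 12 = (D**2 + ((D**3 + D)*sqrt(D))*D) + 12 = (D**2 + ((D + D**3)*sqrt(D))*D) + 12 = (D**2 + (sqrt(D)*(D + D**3))*D) + 12 = (D**2 + D**(3/2)*(D + D**3)) + 12 = 12 + D**2 + D**(3/2)*(D + D**3))
-630*T(5) = -630*(12 + 5**2 + 5**(5/2) + 5**(9/2)) = -630*(12 + 25 + 25*sqrt(5) + 625*sqrt(5)) = -630*(37 + 650*sqrt(5)) = -23310 - 409500*sqrt(5)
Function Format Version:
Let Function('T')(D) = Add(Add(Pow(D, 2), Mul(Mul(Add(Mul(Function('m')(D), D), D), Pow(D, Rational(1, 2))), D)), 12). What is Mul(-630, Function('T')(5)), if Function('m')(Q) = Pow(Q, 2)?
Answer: Add(-23310, Mul(-409500, Pow(5, Rational(1, 2)))) ≈ -9.3898e+5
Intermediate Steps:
Function('T')(D) = Add(12, Pow(D, 2), Mul(Pow(D, Rational(3, 2)), Add(D, Pow(D, 3)))) (Function('T')(D) = Add(Add(Pow(D, 2), Mul(Mul(Add(Mul(Pow(D, 2), D), D), Pow(D, Rational(1, 2))), D)), 12) = Add(Add(Pow(D, 2), Mul(Mul(Add(Pow(D, 3), D), Pow(D, Rational(1, 2))), D)), 12) = Add(Add(Pow(D, 2), Mul(Mul(Add(D, Pow(D, 3)), Pow(D, Rational(1, 2))), D)), 12) = Add(Add(Pow(D, 2), Mul(Mul(Pow(D, Rational(1, 2)), Add(D, Pow(D, 3))), D)), 12) = Add(Add(Pow(D, 2), Mul(Pow(D, Rational(3, 2)), Add(D, Pow(D, 3)))), 12) = Add(12, Pow(D, 2), Mul(Pow(D, Rational(3, 2)), Add(D, Pow(D, 3)))))
Mul(-630, Function('T')(5)) = Mul(-630, Add(12, Pow(5, 2), Pow(5, Rational(5, 2)), Pow(5, Rational(9, 2)))) = Mul(-630, Add(12, 25, Mul(25, Pow(5, Rational(1, 2))), Mul(625, Pow(5, Rational(1, 2))))) = Mul(-630, Add(37, Mul(650, Pow(5, Rational(1, 2))))) = Add(-23310, Mul(-409500, Pow(5, Rational(1, 2))))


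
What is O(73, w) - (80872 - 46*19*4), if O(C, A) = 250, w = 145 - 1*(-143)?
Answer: -77126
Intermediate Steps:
w = 288 (w = 145 + 143 = 288)
O(73, w) - (80872 - 46*19*4) = 250 - (80872 - 46*19*4) = 250 - (80872 - 874*4) = 250 - (80872 - 3496) = 250 - 1*77376 = 250 - 77376 = -77126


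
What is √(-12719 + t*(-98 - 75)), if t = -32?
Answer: I*√7183 ≈ 84.753*I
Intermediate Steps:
√(-12719 + t*(-98 - 75)) = √(-12719 - 32*(-98 - 75)) = √(-12719 - 32*(-173)) = √(-12719 + 5536) = √(-7183) = I*√7183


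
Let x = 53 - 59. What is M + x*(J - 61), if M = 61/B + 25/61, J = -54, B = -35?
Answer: 1470304/2135 ≈ 688.67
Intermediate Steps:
M = -2846/2135 (M = 61/(-35) + 25/61 = 61*(-1/35) + 25*(1/61) = -61/35 + 25/61 = -2846/2135 ≈ -1.3330)
x = -6
M + x*(J - 61) = -2846/2135 - 6*(-54 - 61) = -2846/2135 - 6*(-115) = -2846/2135 + 690 = 1470304/2135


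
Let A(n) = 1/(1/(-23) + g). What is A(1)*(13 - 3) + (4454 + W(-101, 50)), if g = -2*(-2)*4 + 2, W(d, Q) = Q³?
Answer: 53464732/413 ≈ 1.2945e+5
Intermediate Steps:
g = 18 (g = 4*4 + 2 = 16 + 2 = 18)
A(n) = 23/413 (A(n) = 1/(1/(-23) + 18) = 1/(-1/23 + 18) = 1/(413/23) = 23/413)
A(1)*(13 - 3) + (4454 + W(-101, 50)) = 23*(13 - 3)/413 + (4454 + 50³) = (23/413)*10 + (4454 + 125000) = 230/413 + 129454 = 53464732/413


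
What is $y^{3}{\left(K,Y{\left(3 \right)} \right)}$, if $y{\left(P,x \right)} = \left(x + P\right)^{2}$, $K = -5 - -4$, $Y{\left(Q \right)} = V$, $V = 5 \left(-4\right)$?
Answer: $85766121$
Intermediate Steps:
$V = -20$
$Y{\left(Q \right)} = -20$
$K = -1$ ($K = -5 + 4 = -1$)
$y{\left(P,x \right)} = \left(P + x\right)^{2}$
$y^{3}{\left(K,Y{\left(3 \right)} \right)} = \left(\left(-1 - 20\right)^{2}\right)^{3} = \left(\left(-21\right)^{2}\right)^{3} = 441^{3} = 85766121$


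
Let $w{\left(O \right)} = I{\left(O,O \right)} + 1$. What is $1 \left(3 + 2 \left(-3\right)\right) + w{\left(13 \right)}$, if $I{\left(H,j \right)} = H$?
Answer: $11$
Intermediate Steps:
$w{\left(O \right)} = 1 + O$ ($w{\left(O \right)} = O + 1 = 1 + O$)
$1 \left(3 + 2 \left(-3\right)\right) + w{\left(13 \right)} = 1 \left(3 + 2 \left(-3\right)\right) + \left(1 + 13\right) = 1 \left(3 - 6\right) + 14 = 1 \left(-3\right) + 14 = -3 + 14 = 11$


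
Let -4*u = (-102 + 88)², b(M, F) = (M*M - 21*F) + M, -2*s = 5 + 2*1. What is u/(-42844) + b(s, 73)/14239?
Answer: -16151814/152513929 ≈ -0.10590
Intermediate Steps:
s = -7/2 (s = -(5 + 2*1)/2 = -(5 + 2)/2 = -½*7 = -7/2 ≈ -3.5000)
b(M, F) = M + M² - 21*F (b(M, F) = (M² - 21*F) + M = M + M² - 21*F)
u = -49 (u = -(-102 + 88)²/4 = -¼*(-14)² = -¼*196 = -49)
u/(-42844) + b(s, 73)/14239 = -49/(-42844) + (-7/2 + (-7/2)² - 21*73)/14239 = -49*(-1/42844) + (-7/2 + 49/4 - 1533)*(1/14239) = 49/42844 - 6097/4*1/14239 = 49/42844 - 6097/56956 = -16151814/152513929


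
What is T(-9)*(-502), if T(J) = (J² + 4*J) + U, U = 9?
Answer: -27108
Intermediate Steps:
T(J) = 9 + J² + 4*J (T(J) = (J² + 4*J) + 9 = 9 + J² + 4*J)
T(-9)*(-502) = (9 + (-9)² + 4*(-9))*(-502) = (9 + 81 - 36)*(-502) = 54*(-502) = -27108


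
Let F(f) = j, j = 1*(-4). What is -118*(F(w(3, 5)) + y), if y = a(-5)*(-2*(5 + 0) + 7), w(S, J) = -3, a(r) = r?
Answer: -1298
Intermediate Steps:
j = -4
y = 15 (y = -5*(-2*(5 + 0) + 7) = -5*(-2*5 + 7) = -5*(-10 + 7) = -5*(-3) = 15)
F(f) = -4
-118*(F(w(3, 5)) + y) = -118*(-4 + 15) = -118*11 = -1298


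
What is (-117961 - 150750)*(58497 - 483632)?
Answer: 114238450985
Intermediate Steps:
(-117961 - 150750)*(58497 - 483632) = -268711*(-425135) = 114238450985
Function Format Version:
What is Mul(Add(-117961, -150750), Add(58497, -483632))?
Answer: 114238450985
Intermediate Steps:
Mul(Add(-117961, -150750), Add(58497, -483632)) = Mul(-268711, -425135) = 114238450985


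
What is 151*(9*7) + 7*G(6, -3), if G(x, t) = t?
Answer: 9492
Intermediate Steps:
151*(9*7) + 7*G(6, -3) = 151*(9*7) + 7*(-3) = 151*63 - 21 = 9513 - 21 = 9492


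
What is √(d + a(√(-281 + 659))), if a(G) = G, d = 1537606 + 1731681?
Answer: √(3269287 + 3*√42) ≈ 1808.1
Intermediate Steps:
d = 3269287
√(d + a(√(-281 + 659))) = √(3269287 + √(-281 + 659)) = √(3269287 + √378) = √(3269287 + 3*√42)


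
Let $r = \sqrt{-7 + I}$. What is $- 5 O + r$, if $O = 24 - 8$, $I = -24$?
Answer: $-80 + i \sqrt{31} \approx -80.0 + 5.5678 i$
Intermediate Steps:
$r = i \sqrt{31}$ ($r = \sqrt{-7 - 24} = \sqrt{-31} = i \sqrt{31} \approx 5.5678 i$)
$O = 16$ ($O = 24 - 8 = 16$)
$- 5 O + r = \left(-5\right) 16 + i \sqrt{31} = -80 + i \sqrt{31}$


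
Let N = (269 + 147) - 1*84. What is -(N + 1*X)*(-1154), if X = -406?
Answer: -85396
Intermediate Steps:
N = 332 (N = 416 - 84 = 332)
-(N + 1*X)*(-1154) = -(332 + 1*(-406))*(-1154) = -(332 - 406)*(-1154) = -(-74)*(-1154) = -1*85396 = -85396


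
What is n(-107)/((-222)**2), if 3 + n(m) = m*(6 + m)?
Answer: 73/333 ≈ 0.21922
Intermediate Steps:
n(m) = -3 + m*(6 + m)
n(-107)/((-222)**2) = (-3 + (-107)**2 + 6*(-107))/((-222)**2) = (-3 + 11449 - 642)/49284 = 10804*(1/49284) = 73/333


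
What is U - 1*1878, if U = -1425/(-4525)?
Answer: -339861/181 ≈ -1877.7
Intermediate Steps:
U = 57/181 (U = -1425*(-1/4525) = 57/181 ≈ 0.31492)
U - 1*1878 = 57/181 - 1*1878 = 57/181 - 1878 = -339861/181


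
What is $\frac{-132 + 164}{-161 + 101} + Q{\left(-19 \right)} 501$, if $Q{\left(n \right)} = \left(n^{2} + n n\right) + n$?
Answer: $\frac{5283037}{15} \approx 3.522 \cdot 10^{5}$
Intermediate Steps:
$Q{\left(n \right)} = n + 2 n^{2}$ ($Q{\left(n \right)} = \left(n^{2} + n^{2}\right) + n = 2 n^{2} + n = n + 2 n^{2}$)
$\frac{-132 + 164}{-161 + 101} + Q{\left(-19 \right)} 501 = \frac{-132 + 164}{-161 + 101} + - 19 \left(1 + 2 \left(-19\right)\right) 501 = \frac{32}{-60} + - 19 \left(1 - 38\right) 501 = 32 \left(- \frac{1}{60}\right) + \left(-19\right) \left(-37\right) 501 = - \frac{8}{15} + 703 \cdot 501 = - \frac{8}{15} + 352203 = \frac{5283037}{15}$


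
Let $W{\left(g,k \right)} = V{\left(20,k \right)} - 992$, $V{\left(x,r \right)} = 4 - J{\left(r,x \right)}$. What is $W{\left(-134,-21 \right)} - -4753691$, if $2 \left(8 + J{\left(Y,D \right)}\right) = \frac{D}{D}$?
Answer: $\frac{9505421}{2} \approx 4.7527 \cdot 10^{6}$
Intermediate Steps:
$J{\left(Y,D \right)} = - \frac{15}{2}$ ($J{\left(Y,D \right)} = -8 + \frac{D \frac{1}{D}}{2} = -8 + \frac{1}{2} \cdot 1 = -8 + \frac{1}{2} = - \frac{15}{2}$)
$V{\left(x,r \right)} = \frac{23}{2}$ ($V{\left(x,r \right)} = 4 - - \frac{15}{2} = 4 + \frac{15}{2} = \frac{23}{2}$)
$W{\left(g,k \right)} = - \frac{1961}{2}$ ($W{\left(g,k \right)} = \frac{23}{2} - 992 = - \frac{1961}{2}$)
$W{\left(-134,-21 \right)} - -4753691 = - \frac{1961}{2} - -4753691 = - \frac{1961}{2} + 4753691 = \frac{9505421}{2}$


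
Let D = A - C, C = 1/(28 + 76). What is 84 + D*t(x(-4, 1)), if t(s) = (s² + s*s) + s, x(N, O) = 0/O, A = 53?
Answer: 84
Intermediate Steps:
C = 1/104 ≈ 0.0096154
x(N, O) = 0
t(s) = s + 2*s² (t(s) = (s² + s²) + s = 2*s² + s = s + 2*s²)
D = 5511/104 (D = 53 - 1*1/104 = 53 - 1/104 = 5511/104 ≈ 52.990)
84 + D*t(x(-4, 1)) = 84 + 5511*(0*(1 + 2*0))/104 = 84 + 5511*(0*(1 + 0))/104 = 84 + 5511*(0*1)/104 = 84 + (5511/104)*0 = 84 + 0 = 84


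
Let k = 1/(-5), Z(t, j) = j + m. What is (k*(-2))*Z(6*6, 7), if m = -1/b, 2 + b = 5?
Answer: 8/3 ≈ 2.6667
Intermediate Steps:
b = 3 (b = -2 + 5 = 3)
m = -⅓ (m = -1/3 = -1*⅓ = -⅓ ≈ -0.33333)
Z(t, j) = -⅓ + j (Z(t, j) = j - ⅓ = -⅓ + j)
k = -⅕ ≈ -0.20000
(k*(-2))*Z(6*6, 7) = (-⅕*(-2))*(-⅓ + 7) = (⅖)*(20/3) = 8/3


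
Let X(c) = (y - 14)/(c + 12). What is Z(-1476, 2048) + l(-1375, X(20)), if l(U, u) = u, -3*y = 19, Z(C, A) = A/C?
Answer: -23887/11808 ≈ -2.0229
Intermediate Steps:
y = -19/3 (y = -1/3*19 = -19/3 ≈ -6.3333)
X(c) = -61/(3*(12 + c)) (X(c) = (-19/3 - 14)/(c + 12) = -61/(3*(12 + c)))
Z(-1476, 2048) + l(-1375, X(20)) = 2048/(-1476) - 61/(36 + 3*20) = 2048*(-1/1476) - 61/(36 + 60) = -512/369 - 61/96 = -23887/11808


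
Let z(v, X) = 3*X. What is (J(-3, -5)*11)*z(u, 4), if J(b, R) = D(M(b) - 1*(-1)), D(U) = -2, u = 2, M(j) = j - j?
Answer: -264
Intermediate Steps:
M(j) = 0
J(b, R) = -2
(J(-3, -5)*11)*z(u, 4) = (-2*11)*(3*4) = -22*12 = -264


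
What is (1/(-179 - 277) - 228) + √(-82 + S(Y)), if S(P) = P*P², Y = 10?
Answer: -103969/456 + 3*√102 ≈ -197.70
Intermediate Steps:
S(P) = P³
(1/(-179 - 277) - 228) + √(-82 + S(Y)) = (1/(-179 - 277) - 228) + √(-82 + 10³) = (1/(-456) - 228) + √(-82 + 1000) = (-1/456 - 228) + √918 = -103969/456 + 3*√102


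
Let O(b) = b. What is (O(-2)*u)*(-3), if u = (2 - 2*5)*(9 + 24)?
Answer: -1584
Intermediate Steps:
u = -264 (u = (2 - 10)*33 = -8*33 = -264)
(O(-2)*u)*(-3) = -2*(-264)*(-3) = 528*(-3) = -1584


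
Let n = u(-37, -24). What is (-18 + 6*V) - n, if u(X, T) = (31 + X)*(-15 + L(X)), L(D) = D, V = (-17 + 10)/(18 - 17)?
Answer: -372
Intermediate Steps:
V = -7 (V = -7/1 = -7*1 = -7)
u(X, T) = (-15 + X)*(31 + X) (u(X, T) = (31 + X)*(-15 + X) = (-15 + X)*(31 + X))
n = 312 (n = -465 + (-37)**2 + 16*(-37) = -465 + 1369 - 592 = 312)
(-18 + 6*V) - n = (-18 + 6*(-7)) - 1*312 = (-18 - 42) - 312 = -60 - 312 = -372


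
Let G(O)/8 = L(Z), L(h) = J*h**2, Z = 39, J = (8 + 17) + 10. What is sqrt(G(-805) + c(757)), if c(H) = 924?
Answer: 2*sqrt(106701) ≈ 653.30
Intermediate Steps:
J = 35 (J = 25 + 10 = 35)
L(h) = 35*h**2
G(O) = 425880 (G(O) = 8*(35*39**2) = 8*(35*1521) = 8*53235 = 425880)
sqrt(G(-805) + c(757)) = sqrt(425880 + 924) = sqrt(426804) = 2*sqrt(106701)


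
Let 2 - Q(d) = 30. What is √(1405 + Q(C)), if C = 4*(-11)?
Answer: 9*√17 ≈ 37.108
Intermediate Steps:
C = -44
Q(d) = -28 (Q(d) = 2 - 1*30 = 2 - 30 = -28)
√(1405 + Q(C)) = √(1405 - 28) = √1377 = 9*√17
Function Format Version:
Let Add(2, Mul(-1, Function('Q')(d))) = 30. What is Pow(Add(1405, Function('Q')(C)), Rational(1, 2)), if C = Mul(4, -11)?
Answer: Mul(9, Pow(17, Rational(1, 2))) ≈ 37.108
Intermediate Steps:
C = -44
Function('Q')(d) = -28 (Function('Q')(d) = Add(2, Mul(-1, 30)) = Add(2, -30) = -28)
Pow(Add(1405, Function('Q')(C)), Rational(1, 2)) = Pow(Add(1405, -28), Rational(1, 2)) = Pow(1377, Rational(1, 2)) = Mul(9, Pow(17, Rational(1, 2)))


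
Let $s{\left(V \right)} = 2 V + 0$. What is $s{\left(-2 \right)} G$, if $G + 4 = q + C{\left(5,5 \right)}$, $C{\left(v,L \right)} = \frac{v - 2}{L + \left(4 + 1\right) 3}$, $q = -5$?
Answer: $\frac{177}{5} \approx 35.4$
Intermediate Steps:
$s{\left(V \right)} = 2 V$
$C{\left(v,L \right)} = \frac{-2 + v}{15 + L}$ ($C{\left(v,L \right)} = \frac{-2 + v}{L + 5 \cdot 3} = \frac{-2 + v}{L + 15} = \frac{-2 + v}{15 + L}$)
$G = - \frac{177}{20}$ ($G = -4 - \left(5 - \frac{-2 + 5}{15 + 5}\right) = -4 - \left(5 - \frac{1}{20} \cdot 3\right) = -4 + \left(-5 + \frac{1}{20} \cdot 3\right) = -4 + \left(-5 + \frac{3}{20}\right) = -4 - \frac{97}{20} = - \frac{177}{20} \approx -8.85$)
$s{\left(-2 \right)} G = 2 \left(-2\right) \left(- \frac{177}{20}\right) = \left(-4\right) \left(- \frac{177}{20}\right) = \frac{177}{5}$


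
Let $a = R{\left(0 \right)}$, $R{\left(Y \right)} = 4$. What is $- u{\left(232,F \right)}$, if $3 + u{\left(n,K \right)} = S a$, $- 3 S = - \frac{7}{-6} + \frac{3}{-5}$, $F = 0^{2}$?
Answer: $\frac{169}{45} \approx 3.7556$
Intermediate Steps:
$a = 4$
$F = 0$
$S = - \frac{17}{90}$ ($S = - \frac{- \frac{7}{-6} + \frac{3}{-5}}{3} = - \frac{\left(-7\right) \left(- \frac{1}{6}\right) + 3 \left(- \frac{1}{5}\right)}{3} = - \frac{\frac{7}{6} - \frac{3}{5}}{3} = \left(- \frac{1}{3}\right) \frac{17}{30} = - \frac{17}{90} \approx -0.18889$)
$u{\left(n,K \right)} = - \frac{169}{45}$ ($u{\left(n,K \right)} = -3 - \frac{34}{45} = - \frac{169}{45}$)
$- u{\left(232,F \right)} = \left(-1\right) \left(- \frac{169}{45}\right) = \frac{169}{45}$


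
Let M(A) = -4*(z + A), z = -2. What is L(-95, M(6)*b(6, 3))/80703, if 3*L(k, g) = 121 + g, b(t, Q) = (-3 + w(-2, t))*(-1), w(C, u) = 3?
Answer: 121/242109 ≈ 0.00049977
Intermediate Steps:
M(A) = 8 - 4*A (M(A) = -4*(-2 + A) = 8 - 4*A)
b(t, Q) = 0 (b(t, Q) = (-3 + 3)*(-1) = 0*(-1) = 0)
L(k, g) = 121/3 + g/3 (L(k, g) = (121 + g)/3 = 121/3 + g/3)
L(-95, M(6)*b(6, 3))/80703 = (121/3 + ((8 - 4*6)*0)/3)/80703 = (121/3 + ((8 - 24)*0)/3)*(1/80703) = (121/3 + (-16*0)/3)*(1/80703) = (121/3 + (⅓)*0)*(1/80703) = (121/3 + 0)*(1/80703) = (121/3)*(1/80703) = 121/242109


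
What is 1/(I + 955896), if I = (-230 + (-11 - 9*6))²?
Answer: 1/1042921 ≈ 9.5885e-7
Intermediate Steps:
I = 87025 (I = (-230 + (-11 - 54))² = (-230 - 65)² = (-295)² = 87025)
1/(I + 955896) = 1/(87025 + 955896) = 1/1042921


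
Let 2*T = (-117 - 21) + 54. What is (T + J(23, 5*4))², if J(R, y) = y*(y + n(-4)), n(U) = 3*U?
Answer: 13924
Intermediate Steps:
T = -42 (T = ((-117 - 21) + 54)/2 = (-138 + 54)/2 = (½)*(-84) = -42)
J(R, y) = y*(-12 + y) (J(R, y) = y*(y + 3*(-4)) = y*(y - 12) = y*(-12 + y))
(T + J(23, 5*4))² = (-42 + (5*4)*(-12 + 5*4))² = (-42 + 20*(-12 + 20))² = (-42 + 20*8)² = (-42 + 160)² = 118² = 13924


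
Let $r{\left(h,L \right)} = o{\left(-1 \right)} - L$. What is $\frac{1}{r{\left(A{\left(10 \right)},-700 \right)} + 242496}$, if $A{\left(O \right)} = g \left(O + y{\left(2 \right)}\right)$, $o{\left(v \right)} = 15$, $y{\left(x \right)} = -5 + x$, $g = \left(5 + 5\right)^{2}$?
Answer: $\frac{1}{243211} \approx 4.1117 \cdot 10^{-6}$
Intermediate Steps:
$g = 100$ ($g = 10^{2} = 100$)
$A{\left(O \right)} = -300 + 100 O$ ($A{\left(O \right)} = 100 \left(O + \left(-5 + 2\right)\right) = 100 \left(O - 3\right) = 100 \left(-3 + O\right) = -300 + 100 O$)
$r{\left(h,L \right)} = 15 - L$
$\frac{1}{r{\left(A{\left(10 \right)},-700 \right)} + 242496} = \frac{1}{\left(15 - -700\right) + 242496} = \frac{1}{\left(15 + 700\right) + 242496} = \frac{1}{715 + 242496} = \frac{1}{243211}$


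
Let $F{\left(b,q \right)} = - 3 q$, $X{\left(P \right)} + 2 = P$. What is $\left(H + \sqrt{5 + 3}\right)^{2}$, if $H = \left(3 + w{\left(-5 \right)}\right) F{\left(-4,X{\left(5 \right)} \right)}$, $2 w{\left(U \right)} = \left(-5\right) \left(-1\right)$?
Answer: $\frac{9833}{4} - 198 \sqrt{2} \approx 2178.2$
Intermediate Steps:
$X{\left(P \right)} = -2 + P$
$w{\left(U \right)} = \frac{5}{2}$ ($w{\left(U \right)} = \frac{\left(-5\right) \left(-1\right)}{2} = \frac{1}{2} \cdot 5 = \frac{5}{2}$)
$H = - \frac{99}{2}$ ($H = \left(3 + \frac{5}{2}\right) \left(- 3 \left(-2 + 5\right)\right) = \frac{11 \left(\left(-3\right) 3\right)}{2} = \frac{11}{2} \left(-9\right) = - \frac{99}{2} \approx -49.5$)
$\left(H + \sqrt{5 + 3}\right)^{2} = \left(- \frac{99}{2} + \sqrt{5 + 3}\right)^{2} = \left(- \frac{99}{2} + \sqrt{8}\right)^{2} = \left(- \frac{99}{2} + 2 \sqrt{2}\right)^{2}$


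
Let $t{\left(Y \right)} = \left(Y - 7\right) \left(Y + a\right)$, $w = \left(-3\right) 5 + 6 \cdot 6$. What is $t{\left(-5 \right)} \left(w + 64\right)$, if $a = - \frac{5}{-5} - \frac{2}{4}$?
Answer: $4590$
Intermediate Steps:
$a = \frac{1}{2}$ ($a = \left(-5\right) \left(- \frac{1}{5}\right) - \frac{1}{2} = 1 - \frac{1}{2} = \frac{1}{2} \approx 0.5$)
$w = 21$ ($w = -15 + 36 = 21$)
$t{\left(Y \right)} = \left(\frac{1}{2} + Y\right) \left(-7 + Y\right)$ ($t{\left(Y \right)} = \left(Y - 7\right) \left(Y + \frac{1}{2}\right) = \left(-7 + Y\right) \left(\frac{1}{2} + Y\right) = \left(\frac{1}{2} + Y\right) \left(-7 + Y\right)$)
$t{\left(-5 \right)} \left(w + 64\right) = \left(- \frac{7}{2} + \left(-5\right)^{2} - - \frac{65}{2}\right) \left(21 + 64\right) = \left(- \frac{7}{2} + 25 + \frac{65}{2}\right) 85 = 54 \cdot 85 = 4590$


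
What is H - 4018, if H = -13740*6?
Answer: -86458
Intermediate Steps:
H = -82440 (H = -1145*72 = -82440)
H - 4018 = -82440 - 4018 = -86458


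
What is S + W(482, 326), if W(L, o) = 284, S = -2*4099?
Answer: -7914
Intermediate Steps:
S = -8198
S + W(482, 326) = -8198 + 284 = -7914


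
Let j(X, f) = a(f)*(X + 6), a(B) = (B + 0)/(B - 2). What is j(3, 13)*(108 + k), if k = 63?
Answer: 20007/11 ≈ 1818.8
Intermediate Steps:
a(B) = B/(-2 + B)
j(X, f) = f*(6 + X)/(-2 + f) (j(X, f) = (f/(-2 + f))*(X + 6) = (f/(-2 + f))*(6 + X) = f*(6 + X)/(-2 + f))
j(3, 13)*(108 + k) = (13*(6 + 3)/(-2 + 13))*(108 + 63) = (13*9/11)*171 = (13*(1/11)*9)*171 = (117/11)*171 = 20007/11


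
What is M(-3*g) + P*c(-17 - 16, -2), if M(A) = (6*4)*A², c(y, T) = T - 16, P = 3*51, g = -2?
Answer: -1890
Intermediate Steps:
P = 153
c(y, T) = -16 + T
M(A) = 24*A²
M(-3*g) + P*c(-17 - 16, -2) = 24*(-3*(-2))² + 153*(-16 - 2) = 24*6² + 153*(-18) = 24*36 - 2754 = 864 - 2754 = -1890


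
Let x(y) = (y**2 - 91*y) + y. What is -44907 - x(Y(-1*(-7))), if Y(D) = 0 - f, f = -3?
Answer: -44646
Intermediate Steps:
Y(D) = 3 (Y(D) = 0 - 1*(-3) = 0 + 3 = 3)
x(y) = y**2 - 90*y
-44907 - x(Y(-1*(-7))) = -44907 - 3*(-90 + 3) = -44907 - 3*(-87) = -44907 - 1*(-261) = -44907 + 261 = -44646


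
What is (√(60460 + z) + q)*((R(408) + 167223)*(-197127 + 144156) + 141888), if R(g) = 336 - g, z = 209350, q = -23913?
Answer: 211726030397229 - 8854013733*√269810 ≈ 2.0713e+14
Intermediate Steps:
(√(60460 + z) + q)*((R(408) + 167223)*(-197127 + 144156) + 141888) = (√(60460 + 209350) - 23913)*(((336 - 1*408) + 167223)*(-197127 + 144156) + 141888) = (√269810 - 23913)*(((336 - 408) + 167223)*(-52971) + 141888) = (-23913 + √269810)*((-72 + 167223)*(-52971) + 141888) = (-23913 + √269810)*(167151*(-52971) + 141888) = (-23913 + √269810)*(-8854155621 + 141888) = (-23913 + √269810)*(-8854013733) = 211726030397229 - 8854013733*√269810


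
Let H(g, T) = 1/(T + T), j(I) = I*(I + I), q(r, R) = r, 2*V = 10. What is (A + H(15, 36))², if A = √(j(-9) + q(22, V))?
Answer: 953857/5184 + √46/18 ≈ 184.38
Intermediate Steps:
V = 5 (V = (½)*10 = 5)
j(I) = 2*I² (j(I) = I*(2*I) = 2*I²)
H(g, T) = 1/(2*T)
A = 2*√46 (A = √(2*(-9)² + 22) = √(2*81 + 22) = √(162 + 22) = √184 = 2*√46 ≈ 13.565)
(A + H(15, 36))² = (2*√46 + (½)/36)² = (2*√46 + (½)*(1/36))² = (2*√46 + 1/72)² = (1/72 + 2*√46)²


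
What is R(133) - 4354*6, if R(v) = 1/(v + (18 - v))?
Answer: -470231/18 ≈ -26124.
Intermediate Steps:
R(v) = 1/18
R(133) - 4354*6 = 1/18 - 4354*6 = 1/18 - 1*26124 = 1/18 - 26124 = -470231/18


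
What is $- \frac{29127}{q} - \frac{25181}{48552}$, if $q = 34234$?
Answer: $- \frac{1138110229}{831064584} \approx -1.3695$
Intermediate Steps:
$- \frac{29127}{q} - \frac{25181}{48552} = - \frac{29127}{34234} - \frac{25181}{48552} = - \frac{1138110229}{831064584}$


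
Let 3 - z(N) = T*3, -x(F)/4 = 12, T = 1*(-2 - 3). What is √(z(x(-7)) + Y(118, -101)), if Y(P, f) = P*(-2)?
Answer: I*√218 ≈ 14.765*I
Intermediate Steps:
Y(P, f) = -2*P
T = -5 (T = 1*(-5) = -5)
x(F) = -48 (x(F) = -4*12 = -48)
z(N) = 18 (z(N) = 3 - (-5)*3 = 3 - 1*(-15) = 3 + 15 = 18)
√(z(x(-7)) + Y(118, -101)) = √(18 - 2*118) = √(18 - 236) = √(-218) = I*√218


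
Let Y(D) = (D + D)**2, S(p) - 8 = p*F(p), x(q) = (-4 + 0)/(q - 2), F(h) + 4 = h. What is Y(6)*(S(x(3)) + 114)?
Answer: 22176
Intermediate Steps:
F(h) = -4 + h
x(q) = -4/(-2 + q)
S(p) = 8 + p*(-4 + p)
Y(D) = 4*D**2 (Y(D) = (2*D)**2 = 4*D**2)
Y(6)*(S(x(3)) + 114) = (4*6**2)*((8 + (-4/(-2 + 3))*(-4 - 4/(-2 + 3))) + 114) = (4*36)*((8 + (-4/1)*(-4 - 4/1)) + 114) = 144*((8 + (-4*1)*(-4 - 4*1)) + 114) = 144*((8 - 4*(-4 - 4)) + 114) = 144*((8 - 4*(-8)) + 114) = 144*((8 + 32) + 114) = 144*(40 + 114) = 144*154 = 22176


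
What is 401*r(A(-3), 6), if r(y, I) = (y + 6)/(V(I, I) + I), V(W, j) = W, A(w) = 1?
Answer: 2807/12 ≈ 233.92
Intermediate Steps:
r(y, I) = (6 + y)/(2*I) (r(y, I) = (y + 6)/(I + I) = (6 + y)/((2*I)) = (6 + y)*(1/(2*I)) = (6 + y)/(2*I))
401*r(A(-3), 6) = 401*((1/2)*(6 + 1)/6) = 401*((1/2)*(1/6)*7) = 401*(7/12) = 2807/12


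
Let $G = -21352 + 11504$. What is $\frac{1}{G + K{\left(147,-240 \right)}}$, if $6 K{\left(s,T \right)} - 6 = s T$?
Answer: $- \frac{1}{15727} \approx -6.3585 \cdot 10^{-5}$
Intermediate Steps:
$K{\left(s,T \right)} = 1 + \frac{T s}{6}$ ($K{\left(s,T \right)} = 1 + \frac{s T}{6} = 1 + \frac{T s}{6}$)
$G = -9848$
$\frac{1}{G + K{\left(147,-240 \right)}} = \frac{1}{-9848 + \left(1 + \frac{1}{6} \left(-240\right) 147\right)} = \frac{1}{-9848 + \left(1 - 5880\right)} = \frac{1}{-9848 - 5879} = \frac{1}{-15727} = - \frac{1}{15727}$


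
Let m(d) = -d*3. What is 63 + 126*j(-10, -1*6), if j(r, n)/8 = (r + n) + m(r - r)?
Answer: -16065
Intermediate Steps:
m(d) = -3*d
j(r, n) = 8*n + 8*r (j(r, n) = 8*((r + n) - 3*(r - r)) = 8*((n + r) - 3*0) = 8*((n + r) + 0) = 8*(n + r) = 8*n + 8*r)
63 + 126*j(-10, -1*6) = 63 + 126*(8*(-1*6) + 8*(-10)) = 63 + 126*(8*(-6) - 80) = 63 + 126*(-48 - 80) = 63 + 126*(-128) = 63 - 16128 = -16065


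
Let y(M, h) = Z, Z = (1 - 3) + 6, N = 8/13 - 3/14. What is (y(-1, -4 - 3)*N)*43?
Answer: 6278/91 ≈ 68.989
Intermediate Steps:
N = 73/182 (N = 8*(1/13) - 3*1/14 = 8/13 - 3/14 = 73/182 ≈ 0.40110)
Z = 4 (Z = -2 + 6 = 4)
y(M, h) = 4
(y(-1, -4 - 3)*N)*43 = (4*(73/182))*43 = (146/91)*43 = 6278/91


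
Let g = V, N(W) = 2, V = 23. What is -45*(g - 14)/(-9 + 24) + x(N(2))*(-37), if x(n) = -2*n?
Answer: 121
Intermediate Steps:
g = 23
-45*(g - 14)/(-9 + 24) + x(N(2))*(-37) = -45*(23 - 14)/(-9 + 24) - 2*2*(-37) = -45/(15/9) - 4*(-37) = -45/(15*(⅑)) + 148 = -45/5/3 + 148 = -45*⅗ + 148 = -27 + 148 = 121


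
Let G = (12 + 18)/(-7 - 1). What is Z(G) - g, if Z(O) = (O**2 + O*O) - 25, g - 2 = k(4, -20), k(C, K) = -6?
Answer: 57/8 ≈ 7.1250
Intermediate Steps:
g = -4 (g = 2 - 6 = -4)
G = -15/4 (G = 30/(-8) = 30*(-1/8) = -15/4 ≈ -3.7500)
Z(O) = -25 + 2*O**2 (Z(O) = (O**2 + O**2) - 25 = 2*O**2 - 25 = -25 + 2*O**2)
Z(G) - g = (-25 + 2*(-15/4)**2) - 1*(-4) = (-25 + 2*(225/16)) + 4 = (-25 + 225/8) + 4 = 25/8 + 4 = 57/8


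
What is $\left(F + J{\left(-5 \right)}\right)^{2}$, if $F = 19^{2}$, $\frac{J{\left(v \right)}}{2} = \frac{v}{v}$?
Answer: $131769$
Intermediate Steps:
$J{\left(v \right)} = 2$ ($J{\left(v \right)} = 2 \frac{v}{v} = 2 \cdot 1 = 2$)
$F = 361$
$\left(F + J{\left(-5 \right)}\right)^{2} = \left(361 + 2\right)^{2} = 363^{2} = 131769$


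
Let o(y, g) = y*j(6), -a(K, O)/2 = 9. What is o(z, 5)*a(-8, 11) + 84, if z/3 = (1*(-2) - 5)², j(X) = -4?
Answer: 10668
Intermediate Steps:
z = 147 (z = 3*(1*(-2) - 5)² = 3*(-2 - 5)² = 3*(-7)² = 3*49 = 147)
a(K, O) = -18 (a(K, O) = -2*9 = -18)
o(y, g) = -4*y (o(y, g) = y*(-4) = -4*y)
o(z, 5)*a(-8, 11) + 84 = -4*147*(-18) + 84 = -588*(-18) + 84 = 10584 + 84 = 10668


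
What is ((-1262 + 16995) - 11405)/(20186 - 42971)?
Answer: -4328/22785 ≈ -0.18995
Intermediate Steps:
((-1262 + 16995) - 11405)/(20186 - 42971) = (15733 - 11405)/(-22785) = 4328*(-1/22785) = -4328/22785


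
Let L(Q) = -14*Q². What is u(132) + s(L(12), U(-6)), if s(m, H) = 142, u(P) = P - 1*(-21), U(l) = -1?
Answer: 295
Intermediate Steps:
u(P) = 21 + P (u(P) = P + 21 = 21 + P)
u(132) + s(L(12), U(-6)) = (21 + 132) + 142 = 153 + 142 = 295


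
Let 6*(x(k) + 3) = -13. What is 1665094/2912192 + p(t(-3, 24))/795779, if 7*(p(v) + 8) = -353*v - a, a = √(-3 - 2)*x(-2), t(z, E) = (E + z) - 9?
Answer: 4631414369759/8111114331488 + 31*I*√5/33422718 ≈ 0.571 + 2.074e-6*I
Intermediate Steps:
x(k) = -31/6 (x(k) = -3 + (⅙)*(-13) = -3 - 13/6 = -31/6)
t(z, E) = -9 + E + z
a = -31*I*√5/6 (a = √(-3 - 2)*(-31/6) = √(-5)*(-31/6) = (I*√5)*(-31/6) = -31*I*√5/6 ≈ -11.553*I)
p(v) = -8 - 353*v/7 + 31*I*√5/42 (p(v) = -8 + (-353*v - (-31)*I*√5/6)/7 = -8 + (-353*v + 31*I*√5/6)/7 = -8 + (-353*v/7 + 31*I*√5/42) = -8 - 353*v/7 + 31*I*√5/42)
1665094/2912192 + p(t(-3, 24))/795779 = 1665094/2912192 + (-8 - 353*(-9 + 24 - 3)/7 + 31*I*√5/42)/795779 = 1665094*(1/2912192) + (-8 - 353/7*12 + 31*I*√5/42)*(1/795779) = 832547/1456096 + (-8 - 4236/7 + 31*I*√5/42)*(1/795779) = 832547/1456096 + (-4292/7 + 31*I*√5/42)*(1/795779) = 832547/1456096 + (-4292/5570453 + 31*I*√5/33422718) = 4631414369759/8111114331488 + 31*I*√5/33422718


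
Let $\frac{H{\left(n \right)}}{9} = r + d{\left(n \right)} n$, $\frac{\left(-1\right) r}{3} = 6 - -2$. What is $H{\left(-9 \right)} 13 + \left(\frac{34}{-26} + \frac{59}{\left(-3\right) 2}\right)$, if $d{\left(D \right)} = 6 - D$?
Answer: $- \frac{1451903}{78} \approx -18614.0$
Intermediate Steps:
$r = -24$ ($r = - 3 \left(6 - -2\right) = - 3 \left(6 + 2\right) = \left(-3\right) 8 = -24$)
$H{\left(n \right)} = -216 + 9 n \left(6 - n\right)$ ($H{\left(n \right)} = 9 \left(-24 + \left(6 - n\right) n\right) = 9 \left(-24 + n \left(6 - n\right)\right) = -216 + 9 n \left(6 - n\right)$)
$H{\left(-9 \right)} 13 + \left(\frac{34}{-26} + \frac{59}{\left(-3\right) 2}\right) = \left(-216 - - 81 \left(-6 - 9\right)\right) 13 + \left(\frac{34}{-26} + \frac{59}{\left(-3\right) 2}\right) = \left(-216 - \left(-81\right) \left(-15\right)\right) 13 + \left(34 \left(- \frac{1}{26}\right) + \frac{59}{-6}\right) = \left(-216 - 1215\right) 13 + \left(- \frac{17}{13} + 59 \left(- \frac{1}{6}\right)\right) = \left(-1431\right) 13 - \frac{869}{78} = -18603 - \frac{869}{78} = - \frac{1451903}{78}$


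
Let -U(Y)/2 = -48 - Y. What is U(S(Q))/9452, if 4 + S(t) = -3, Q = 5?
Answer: 41/4726 ≈ 0.0086754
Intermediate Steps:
S(t) = -7 (S(t) = -4 - 3 = -7)
U(Y) = 96 + 2*Y (U(Y) = -2*(-48 - Y) = 96 + 2*Y)
U(S(Q))/9452 = (96 + 2*(-7))/9452 = (96 - 14)*(1/9452) = 82*(1/9452) = 41/4726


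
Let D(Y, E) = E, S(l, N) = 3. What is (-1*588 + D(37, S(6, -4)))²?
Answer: 342225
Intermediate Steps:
(-1*588 + D(37, S(6, -4)))² = (-1*588 + 3)² = (-588 + 3)² = (-585)² = 342225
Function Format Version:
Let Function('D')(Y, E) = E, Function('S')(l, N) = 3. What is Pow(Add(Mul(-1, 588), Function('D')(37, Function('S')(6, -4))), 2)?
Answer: 342225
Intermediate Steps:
Pow(Add(Mul(-1, 588), Function('D')(37, Function('S')(6, -4))), 2) = Pow(Add(Mul(-1, 588), 3), 2) = Pow(Add(-588, 3), 2) = Pow(-585, 2) = 342225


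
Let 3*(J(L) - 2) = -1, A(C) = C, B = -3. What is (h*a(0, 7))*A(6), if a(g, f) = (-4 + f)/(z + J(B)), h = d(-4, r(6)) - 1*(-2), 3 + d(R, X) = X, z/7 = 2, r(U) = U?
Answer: 270/47 ≈ 5.7447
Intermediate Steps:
z = 14 (z = 7*2 = 14)
d(R, X) = -3 + X
J(L) = 5/3 (J(L) = 2 + (⅓)*(-1) = 2 - ⅓ = 5/3)
h = 5 (h = (-3 + 6) - 1*(-2) = 3 + 2 = 5)
a(g, f) = -12/47 + 3*f/47 (a(g, f) = (-4 + f)/(14 + 5/3) = (-4 + f)/(47/3) = (-4 + f)*(3/47) = -12/47 + 3*f/47)
(h*a(0, 7))*A(6) = (5*(-12/47 + (3/47)*7))*6 = (5*(-12/47 + 21/47))*6 = (5*(9/47))*6 = (45/47)*6 = 270/47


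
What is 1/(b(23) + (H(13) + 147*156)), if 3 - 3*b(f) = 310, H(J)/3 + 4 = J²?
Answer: 3/69974 ≈ 4.2873e-5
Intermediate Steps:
H(J) = -12 + 3*J²
b(f) = -307/3 (b(f) = 1 - ⅓*310 = 1 - 310/3 = -307/3)
1/(b(23) + (H(13) + 147*156)) = 1/(-307/3 + ((-12 + 3*13²) + 147*156)) = 1/(-307/3 + ((-12 + 3*169) + 22932)) = 1/(-307/3 + ((-12 + 507) + 22932)) = 1/(-307/3 + (495 + 22932)) = 1/(-307/3 + 23427) = 1/(69974/3) = 3/69974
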